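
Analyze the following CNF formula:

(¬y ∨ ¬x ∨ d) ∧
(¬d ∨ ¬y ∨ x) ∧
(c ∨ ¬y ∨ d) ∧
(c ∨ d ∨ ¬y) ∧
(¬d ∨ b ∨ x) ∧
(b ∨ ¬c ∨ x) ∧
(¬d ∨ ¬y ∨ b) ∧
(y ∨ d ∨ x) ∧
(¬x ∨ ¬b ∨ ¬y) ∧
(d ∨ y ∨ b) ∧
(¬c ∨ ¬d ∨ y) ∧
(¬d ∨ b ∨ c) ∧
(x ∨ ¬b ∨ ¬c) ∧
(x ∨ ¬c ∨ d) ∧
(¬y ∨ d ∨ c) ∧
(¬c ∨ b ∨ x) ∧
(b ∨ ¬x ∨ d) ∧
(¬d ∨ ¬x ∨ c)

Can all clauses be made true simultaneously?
Yes

Yes, the formula is satisfiable.

One satisfying assignment is: d=False, b=True, x=True, y=False, c=False

Verification: With this assignment, all 18 clauses evaluate to true.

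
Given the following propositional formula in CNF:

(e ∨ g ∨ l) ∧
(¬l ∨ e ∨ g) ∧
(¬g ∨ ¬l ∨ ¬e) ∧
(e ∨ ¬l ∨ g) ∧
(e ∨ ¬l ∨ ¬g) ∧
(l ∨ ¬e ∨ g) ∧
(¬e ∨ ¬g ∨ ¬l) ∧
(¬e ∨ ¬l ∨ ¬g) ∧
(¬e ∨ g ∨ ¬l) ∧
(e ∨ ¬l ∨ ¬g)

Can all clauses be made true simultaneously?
Yes

Yes, the formula is satisfiable.

One satisfying assignment is: g=True, l=False, e=False

Verification: With this assignment, all 10 clauses evaluate to true.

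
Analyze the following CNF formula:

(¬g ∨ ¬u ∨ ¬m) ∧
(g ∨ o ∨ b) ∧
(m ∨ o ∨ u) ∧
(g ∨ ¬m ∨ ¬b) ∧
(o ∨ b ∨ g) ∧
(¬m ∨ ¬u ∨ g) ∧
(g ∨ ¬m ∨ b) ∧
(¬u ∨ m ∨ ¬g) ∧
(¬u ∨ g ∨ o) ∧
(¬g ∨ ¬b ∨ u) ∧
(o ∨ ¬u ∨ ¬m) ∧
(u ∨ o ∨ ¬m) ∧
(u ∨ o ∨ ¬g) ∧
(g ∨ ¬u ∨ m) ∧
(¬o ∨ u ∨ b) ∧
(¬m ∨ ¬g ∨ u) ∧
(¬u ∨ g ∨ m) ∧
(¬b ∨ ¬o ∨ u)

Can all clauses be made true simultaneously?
No

No, the formula is not satisfiable.

No assignment of truth values to the variables can make all 18 clauses true simultaneously.

The formula is UNSAT (unsatisfiable).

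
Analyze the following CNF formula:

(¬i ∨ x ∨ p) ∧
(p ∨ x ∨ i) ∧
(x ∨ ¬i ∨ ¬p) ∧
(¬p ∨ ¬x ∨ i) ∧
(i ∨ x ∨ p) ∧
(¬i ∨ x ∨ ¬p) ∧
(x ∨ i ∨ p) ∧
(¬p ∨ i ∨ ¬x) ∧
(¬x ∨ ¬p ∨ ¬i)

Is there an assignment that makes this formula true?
Yes

Yes, the formula is satisfiable.

One satisfying assignment is: p=False, i=False, x=True

Verification: With this assignment, all 9 clauses evaluate to true.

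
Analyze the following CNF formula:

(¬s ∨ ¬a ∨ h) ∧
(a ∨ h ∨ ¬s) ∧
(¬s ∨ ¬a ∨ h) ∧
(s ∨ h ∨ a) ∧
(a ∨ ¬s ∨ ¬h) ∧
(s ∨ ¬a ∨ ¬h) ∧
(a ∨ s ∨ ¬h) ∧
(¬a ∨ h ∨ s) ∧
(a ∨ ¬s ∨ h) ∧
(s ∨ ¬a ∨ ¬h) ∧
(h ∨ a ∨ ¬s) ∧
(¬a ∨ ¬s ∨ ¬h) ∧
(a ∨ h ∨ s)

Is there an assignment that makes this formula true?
No

No, the formula is not satisfiable.

No assignment of truth values to the variables can make all 13 clauses true simultaneously.

The formula is UNSAT (unsatisfiable).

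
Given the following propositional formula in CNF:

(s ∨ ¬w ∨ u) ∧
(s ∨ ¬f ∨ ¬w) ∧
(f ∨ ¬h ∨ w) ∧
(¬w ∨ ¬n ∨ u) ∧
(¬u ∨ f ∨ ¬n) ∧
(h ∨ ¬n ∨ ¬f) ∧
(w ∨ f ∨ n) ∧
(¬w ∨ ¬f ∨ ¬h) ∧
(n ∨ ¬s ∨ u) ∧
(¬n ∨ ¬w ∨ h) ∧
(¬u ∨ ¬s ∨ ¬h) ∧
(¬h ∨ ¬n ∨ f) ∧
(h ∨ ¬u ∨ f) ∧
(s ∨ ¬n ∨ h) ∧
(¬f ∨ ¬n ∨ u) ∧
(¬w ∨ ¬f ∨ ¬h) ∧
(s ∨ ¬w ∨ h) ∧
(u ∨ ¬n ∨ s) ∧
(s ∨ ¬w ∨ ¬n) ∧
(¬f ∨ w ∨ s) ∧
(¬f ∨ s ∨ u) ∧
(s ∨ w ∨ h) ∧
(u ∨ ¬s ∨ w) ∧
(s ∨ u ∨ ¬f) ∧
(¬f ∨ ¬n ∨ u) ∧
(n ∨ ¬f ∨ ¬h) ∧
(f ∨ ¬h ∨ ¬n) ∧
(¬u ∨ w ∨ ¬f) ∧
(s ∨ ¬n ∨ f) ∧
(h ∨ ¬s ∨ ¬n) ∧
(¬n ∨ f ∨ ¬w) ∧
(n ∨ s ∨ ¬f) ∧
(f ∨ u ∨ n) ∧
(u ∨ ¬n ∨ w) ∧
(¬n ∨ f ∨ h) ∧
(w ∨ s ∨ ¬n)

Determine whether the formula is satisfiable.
Yes

Yes, the formula is satisfiable.

One satisfying assignment is: n=False, h=False, w=True, f=True, s=True, u=True

Verification: With this assignment, all 36 clauses evaluate to true.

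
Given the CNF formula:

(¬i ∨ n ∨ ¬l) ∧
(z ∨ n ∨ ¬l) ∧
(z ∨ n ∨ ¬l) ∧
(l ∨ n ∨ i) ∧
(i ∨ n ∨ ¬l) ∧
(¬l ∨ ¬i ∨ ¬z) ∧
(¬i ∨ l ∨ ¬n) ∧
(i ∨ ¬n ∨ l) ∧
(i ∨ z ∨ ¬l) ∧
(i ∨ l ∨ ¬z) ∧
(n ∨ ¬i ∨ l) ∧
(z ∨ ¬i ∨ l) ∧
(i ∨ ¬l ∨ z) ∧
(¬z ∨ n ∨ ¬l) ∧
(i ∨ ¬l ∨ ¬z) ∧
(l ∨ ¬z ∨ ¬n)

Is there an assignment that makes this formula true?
Yes

Yes, the formula is satisfiable.

One satisfying assignment is: z=False, i=True, n=True, l=True

Verification: With this assignment, all 16 clauses evaluate to true.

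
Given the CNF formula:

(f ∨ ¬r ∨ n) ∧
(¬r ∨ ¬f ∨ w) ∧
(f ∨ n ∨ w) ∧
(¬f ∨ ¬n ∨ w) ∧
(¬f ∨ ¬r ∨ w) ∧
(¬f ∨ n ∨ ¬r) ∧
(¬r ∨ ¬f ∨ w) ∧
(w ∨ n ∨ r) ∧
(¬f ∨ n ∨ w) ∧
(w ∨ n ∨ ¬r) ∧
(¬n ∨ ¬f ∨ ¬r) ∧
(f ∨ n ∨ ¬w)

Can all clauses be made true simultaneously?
Yes

Yes, the formula is satisfiable.

One satisfying assignment is: r=False, f=False, w=False, n=True

Verification: With this assignment, all 12 clauses evaluate to true.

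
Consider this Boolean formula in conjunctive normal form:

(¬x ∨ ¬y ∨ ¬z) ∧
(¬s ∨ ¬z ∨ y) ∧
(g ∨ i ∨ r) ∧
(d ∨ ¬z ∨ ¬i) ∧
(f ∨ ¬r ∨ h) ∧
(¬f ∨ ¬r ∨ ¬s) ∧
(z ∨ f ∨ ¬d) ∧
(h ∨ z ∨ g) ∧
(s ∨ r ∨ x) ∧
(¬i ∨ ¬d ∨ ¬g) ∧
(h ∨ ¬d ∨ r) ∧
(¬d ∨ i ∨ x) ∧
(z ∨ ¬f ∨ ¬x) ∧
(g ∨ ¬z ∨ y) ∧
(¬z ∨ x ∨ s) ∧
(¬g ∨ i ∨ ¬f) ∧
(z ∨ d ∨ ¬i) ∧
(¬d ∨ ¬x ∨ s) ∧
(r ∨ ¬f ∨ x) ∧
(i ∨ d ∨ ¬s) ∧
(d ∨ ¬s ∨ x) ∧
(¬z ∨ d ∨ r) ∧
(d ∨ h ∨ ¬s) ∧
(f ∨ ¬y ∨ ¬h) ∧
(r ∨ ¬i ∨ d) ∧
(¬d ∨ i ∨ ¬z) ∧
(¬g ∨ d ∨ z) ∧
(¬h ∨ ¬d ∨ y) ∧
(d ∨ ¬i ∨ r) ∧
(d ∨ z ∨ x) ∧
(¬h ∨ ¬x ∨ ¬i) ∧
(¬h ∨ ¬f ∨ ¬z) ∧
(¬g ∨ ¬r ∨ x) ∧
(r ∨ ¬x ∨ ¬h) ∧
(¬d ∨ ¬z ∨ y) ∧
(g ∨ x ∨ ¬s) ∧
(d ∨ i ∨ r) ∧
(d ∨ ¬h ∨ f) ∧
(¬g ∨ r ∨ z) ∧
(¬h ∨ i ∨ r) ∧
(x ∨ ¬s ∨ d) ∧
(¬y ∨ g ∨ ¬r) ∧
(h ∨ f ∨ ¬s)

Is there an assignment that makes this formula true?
No

No, the formula is not satisfiable.

No assignment of truth values to the variables can make all 43 clauses true simultaneously.

The formula is UNSAT (unsatisfiable).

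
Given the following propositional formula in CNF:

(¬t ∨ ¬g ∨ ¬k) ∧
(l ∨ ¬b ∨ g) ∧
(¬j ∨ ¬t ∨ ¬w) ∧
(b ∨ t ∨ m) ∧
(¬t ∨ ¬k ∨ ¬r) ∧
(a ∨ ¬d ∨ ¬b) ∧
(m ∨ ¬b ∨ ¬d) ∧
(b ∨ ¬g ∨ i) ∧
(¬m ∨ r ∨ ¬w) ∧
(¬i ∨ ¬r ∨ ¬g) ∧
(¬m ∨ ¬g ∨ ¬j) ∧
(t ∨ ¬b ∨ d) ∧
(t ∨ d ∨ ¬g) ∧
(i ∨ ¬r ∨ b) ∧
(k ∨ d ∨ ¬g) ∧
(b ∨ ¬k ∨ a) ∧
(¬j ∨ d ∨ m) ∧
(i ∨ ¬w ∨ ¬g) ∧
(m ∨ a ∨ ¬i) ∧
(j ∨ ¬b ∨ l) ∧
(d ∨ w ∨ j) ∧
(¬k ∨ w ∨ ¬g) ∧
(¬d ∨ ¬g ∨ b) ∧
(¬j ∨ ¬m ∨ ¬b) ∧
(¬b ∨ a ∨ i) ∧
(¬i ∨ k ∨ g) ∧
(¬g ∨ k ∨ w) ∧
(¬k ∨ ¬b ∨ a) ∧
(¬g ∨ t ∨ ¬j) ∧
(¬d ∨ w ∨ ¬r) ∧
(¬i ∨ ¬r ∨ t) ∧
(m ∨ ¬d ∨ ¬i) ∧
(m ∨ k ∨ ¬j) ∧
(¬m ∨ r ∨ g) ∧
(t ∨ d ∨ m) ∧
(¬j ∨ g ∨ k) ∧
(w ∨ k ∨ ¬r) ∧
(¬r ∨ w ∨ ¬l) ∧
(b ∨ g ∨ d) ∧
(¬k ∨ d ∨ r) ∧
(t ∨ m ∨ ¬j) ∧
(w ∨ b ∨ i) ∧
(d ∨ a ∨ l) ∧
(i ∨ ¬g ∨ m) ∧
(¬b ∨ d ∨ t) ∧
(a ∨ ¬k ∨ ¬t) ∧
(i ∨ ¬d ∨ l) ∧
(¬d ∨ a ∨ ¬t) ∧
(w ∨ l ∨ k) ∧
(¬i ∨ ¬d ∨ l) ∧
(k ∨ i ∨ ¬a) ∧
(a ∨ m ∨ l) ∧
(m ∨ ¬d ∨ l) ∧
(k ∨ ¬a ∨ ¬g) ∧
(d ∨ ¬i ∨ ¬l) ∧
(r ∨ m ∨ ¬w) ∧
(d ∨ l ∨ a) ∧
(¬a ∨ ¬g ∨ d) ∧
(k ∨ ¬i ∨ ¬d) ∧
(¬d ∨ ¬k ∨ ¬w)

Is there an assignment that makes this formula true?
No

No, the formula is not satisfiable.

No assignment of truth values to the variables can make all 60 clauses true simultaneously.

The formula is UNSAT (unsatisfiable).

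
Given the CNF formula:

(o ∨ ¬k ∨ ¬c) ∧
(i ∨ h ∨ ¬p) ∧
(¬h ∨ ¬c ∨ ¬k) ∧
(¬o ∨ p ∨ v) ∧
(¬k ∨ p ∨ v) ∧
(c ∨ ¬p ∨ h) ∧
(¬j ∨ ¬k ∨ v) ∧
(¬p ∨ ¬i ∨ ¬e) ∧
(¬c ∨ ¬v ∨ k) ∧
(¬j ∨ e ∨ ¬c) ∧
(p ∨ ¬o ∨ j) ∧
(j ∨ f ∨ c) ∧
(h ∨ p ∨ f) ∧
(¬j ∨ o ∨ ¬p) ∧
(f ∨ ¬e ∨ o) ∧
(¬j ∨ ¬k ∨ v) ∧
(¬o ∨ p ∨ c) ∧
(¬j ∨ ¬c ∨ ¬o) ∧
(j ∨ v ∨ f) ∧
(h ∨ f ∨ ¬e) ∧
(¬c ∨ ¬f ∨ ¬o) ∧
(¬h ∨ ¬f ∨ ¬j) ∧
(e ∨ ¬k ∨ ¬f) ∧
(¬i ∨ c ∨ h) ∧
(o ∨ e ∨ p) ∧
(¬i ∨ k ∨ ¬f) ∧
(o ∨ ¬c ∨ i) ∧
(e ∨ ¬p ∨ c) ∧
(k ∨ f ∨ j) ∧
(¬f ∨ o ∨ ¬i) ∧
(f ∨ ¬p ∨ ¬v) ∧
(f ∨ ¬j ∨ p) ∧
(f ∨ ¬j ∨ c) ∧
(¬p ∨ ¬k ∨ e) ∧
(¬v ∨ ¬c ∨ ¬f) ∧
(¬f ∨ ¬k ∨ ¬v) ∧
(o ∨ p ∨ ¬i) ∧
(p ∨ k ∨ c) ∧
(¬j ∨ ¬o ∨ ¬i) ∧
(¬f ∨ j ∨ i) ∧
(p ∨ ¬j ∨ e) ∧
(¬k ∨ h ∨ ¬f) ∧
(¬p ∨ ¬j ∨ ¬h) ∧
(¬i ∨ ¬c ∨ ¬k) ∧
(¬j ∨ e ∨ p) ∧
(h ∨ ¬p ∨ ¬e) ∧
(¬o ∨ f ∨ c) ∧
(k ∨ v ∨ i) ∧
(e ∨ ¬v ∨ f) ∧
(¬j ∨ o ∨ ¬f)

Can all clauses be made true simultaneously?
No

No, the formula is not satisfiable.

No assignment of truth values to the variables can make all 50 clauses true simultaneously.

The formula is UNSAT (unsatisfiable).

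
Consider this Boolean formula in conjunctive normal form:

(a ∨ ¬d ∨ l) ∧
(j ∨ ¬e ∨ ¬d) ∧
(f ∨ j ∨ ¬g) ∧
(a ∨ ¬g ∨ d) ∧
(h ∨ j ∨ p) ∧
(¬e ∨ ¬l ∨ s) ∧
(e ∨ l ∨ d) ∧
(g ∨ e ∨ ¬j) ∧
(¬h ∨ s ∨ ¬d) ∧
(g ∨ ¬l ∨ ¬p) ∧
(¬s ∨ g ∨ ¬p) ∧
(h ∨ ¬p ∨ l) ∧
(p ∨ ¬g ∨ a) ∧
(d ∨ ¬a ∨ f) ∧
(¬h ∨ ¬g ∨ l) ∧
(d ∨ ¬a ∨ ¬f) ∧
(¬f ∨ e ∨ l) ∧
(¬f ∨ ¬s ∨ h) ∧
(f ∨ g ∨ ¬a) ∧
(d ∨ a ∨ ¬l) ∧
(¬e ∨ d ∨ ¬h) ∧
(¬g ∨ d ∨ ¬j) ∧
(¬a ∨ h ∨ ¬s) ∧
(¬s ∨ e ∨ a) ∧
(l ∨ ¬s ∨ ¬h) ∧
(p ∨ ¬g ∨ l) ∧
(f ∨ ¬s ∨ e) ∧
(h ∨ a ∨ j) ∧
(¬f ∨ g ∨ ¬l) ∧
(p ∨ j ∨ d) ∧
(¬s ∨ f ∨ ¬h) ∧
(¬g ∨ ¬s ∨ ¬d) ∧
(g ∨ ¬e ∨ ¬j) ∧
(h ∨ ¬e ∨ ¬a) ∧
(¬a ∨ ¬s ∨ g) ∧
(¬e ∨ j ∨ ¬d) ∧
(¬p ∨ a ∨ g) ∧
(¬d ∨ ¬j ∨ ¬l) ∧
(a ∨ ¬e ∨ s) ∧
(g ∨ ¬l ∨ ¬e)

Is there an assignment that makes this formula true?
Yes

Yes, the formula is satisfiable.

One satisfying assignment is: p=True, f=True, l=True, a=True, j=False, h=False, g=True, d=True, s=False, e=False

Verification: With this assignment, all 40 clauses evaluate to true.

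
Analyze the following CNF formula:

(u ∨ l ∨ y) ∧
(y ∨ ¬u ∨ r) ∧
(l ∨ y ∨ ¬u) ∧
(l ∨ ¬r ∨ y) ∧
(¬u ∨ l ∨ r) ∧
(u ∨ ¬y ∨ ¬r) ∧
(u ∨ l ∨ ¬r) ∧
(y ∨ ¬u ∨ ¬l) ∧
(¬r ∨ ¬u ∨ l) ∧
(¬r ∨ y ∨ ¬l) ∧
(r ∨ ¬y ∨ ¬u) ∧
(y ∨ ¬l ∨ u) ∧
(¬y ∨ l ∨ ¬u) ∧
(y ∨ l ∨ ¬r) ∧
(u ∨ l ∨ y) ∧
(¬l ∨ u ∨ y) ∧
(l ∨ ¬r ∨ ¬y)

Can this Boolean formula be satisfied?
Yes

Yes, the formula is satisfiable.

One satisfying assignment is: y=True, r=False, l=False, u=False

Verification: With this assignment, all 17 clauses evaluate to true.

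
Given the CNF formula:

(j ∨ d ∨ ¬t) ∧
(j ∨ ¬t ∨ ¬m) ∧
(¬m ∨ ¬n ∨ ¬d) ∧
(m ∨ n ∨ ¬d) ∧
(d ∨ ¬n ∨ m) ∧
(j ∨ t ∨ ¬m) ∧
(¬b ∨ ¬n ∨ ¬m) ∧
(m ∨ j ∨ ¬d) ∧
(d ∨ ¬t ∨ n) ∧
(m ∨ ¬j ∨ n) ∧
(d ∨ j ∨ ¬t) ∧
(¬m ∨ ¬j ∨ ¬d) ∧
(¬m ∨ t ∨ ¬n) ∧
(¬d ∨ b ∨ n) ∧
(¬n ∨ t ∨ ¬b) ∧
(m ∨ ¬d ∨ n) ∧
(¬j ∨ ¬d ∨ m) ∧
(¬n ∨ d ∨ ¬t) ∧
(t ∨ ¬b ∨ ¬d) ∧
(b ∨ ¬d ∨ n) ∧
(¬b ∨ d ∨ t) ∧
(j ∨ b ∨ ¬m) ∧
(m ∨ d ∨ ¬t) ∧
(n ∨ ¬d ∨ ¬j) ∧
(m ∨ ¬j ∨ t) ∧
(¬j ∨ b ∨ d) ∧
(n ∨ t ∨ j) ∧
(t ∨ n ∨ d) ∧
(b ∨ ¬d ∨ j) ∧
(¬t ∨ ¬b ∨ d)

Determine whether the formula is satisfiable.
No

No, the formula is not satisfiable.

No assignment of truth values to the variables can make all 30 clauses true simultaneously.

The formula is UNSAT (unsatisfiable).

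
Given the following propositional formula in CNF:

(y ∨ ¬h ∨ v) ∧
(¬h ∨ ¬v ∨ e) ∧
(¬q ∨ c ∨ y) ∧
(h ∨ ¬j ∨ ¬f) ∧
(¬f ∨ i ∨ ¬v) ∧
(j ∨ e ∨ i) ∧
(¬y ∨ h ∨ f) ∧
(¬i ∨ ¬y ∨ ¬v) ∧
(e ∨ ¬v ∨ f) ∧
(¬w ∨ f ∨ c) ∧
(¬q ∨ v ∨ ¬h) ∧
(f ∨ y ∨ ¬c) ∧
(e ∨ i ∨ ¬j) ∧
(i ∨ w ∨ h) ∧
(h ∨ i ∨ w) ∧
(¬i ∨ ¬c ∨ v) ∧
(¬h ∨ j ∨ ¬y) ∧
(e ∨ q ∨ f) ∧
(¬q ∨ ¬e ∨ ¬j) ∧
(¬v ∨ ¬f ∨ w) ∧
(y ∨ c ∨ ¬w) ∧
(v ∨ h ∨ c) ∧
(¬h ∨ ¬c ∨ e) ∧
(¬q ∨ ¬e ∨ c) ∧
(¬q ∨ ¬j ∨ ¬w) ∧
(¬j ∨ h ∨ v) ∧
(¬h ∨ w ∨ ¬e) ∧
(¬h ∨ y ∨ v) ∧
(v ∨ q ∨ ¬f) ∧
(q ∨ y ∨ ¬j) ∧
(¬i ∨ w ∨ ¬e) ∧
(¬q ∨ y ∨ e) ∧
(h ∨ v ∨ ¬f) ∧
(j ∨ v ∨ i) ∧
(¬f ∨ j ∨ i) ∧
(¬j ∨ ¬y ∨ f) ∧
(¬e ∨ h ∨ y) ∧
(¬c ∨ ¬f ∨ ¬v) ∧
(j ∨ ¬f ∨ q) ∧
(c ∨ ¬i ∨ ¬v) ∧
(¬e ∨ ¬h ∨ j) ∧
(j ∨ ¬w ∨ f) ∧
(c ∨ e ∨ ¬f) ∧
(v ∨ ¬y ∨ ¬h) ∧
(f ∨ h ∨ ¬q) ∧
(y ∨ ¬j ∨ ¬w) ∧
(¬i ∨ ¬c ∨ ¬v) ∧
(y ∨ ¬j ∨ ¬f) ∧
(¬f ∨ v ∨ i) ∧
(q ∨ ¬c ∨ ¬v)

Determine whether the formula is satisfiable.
No

No, the formula is not satisfiable.

No assignment of truth values to the variables can make all 50 clauses true simultaneously.

The formula is UNSAT (unsatisfiable).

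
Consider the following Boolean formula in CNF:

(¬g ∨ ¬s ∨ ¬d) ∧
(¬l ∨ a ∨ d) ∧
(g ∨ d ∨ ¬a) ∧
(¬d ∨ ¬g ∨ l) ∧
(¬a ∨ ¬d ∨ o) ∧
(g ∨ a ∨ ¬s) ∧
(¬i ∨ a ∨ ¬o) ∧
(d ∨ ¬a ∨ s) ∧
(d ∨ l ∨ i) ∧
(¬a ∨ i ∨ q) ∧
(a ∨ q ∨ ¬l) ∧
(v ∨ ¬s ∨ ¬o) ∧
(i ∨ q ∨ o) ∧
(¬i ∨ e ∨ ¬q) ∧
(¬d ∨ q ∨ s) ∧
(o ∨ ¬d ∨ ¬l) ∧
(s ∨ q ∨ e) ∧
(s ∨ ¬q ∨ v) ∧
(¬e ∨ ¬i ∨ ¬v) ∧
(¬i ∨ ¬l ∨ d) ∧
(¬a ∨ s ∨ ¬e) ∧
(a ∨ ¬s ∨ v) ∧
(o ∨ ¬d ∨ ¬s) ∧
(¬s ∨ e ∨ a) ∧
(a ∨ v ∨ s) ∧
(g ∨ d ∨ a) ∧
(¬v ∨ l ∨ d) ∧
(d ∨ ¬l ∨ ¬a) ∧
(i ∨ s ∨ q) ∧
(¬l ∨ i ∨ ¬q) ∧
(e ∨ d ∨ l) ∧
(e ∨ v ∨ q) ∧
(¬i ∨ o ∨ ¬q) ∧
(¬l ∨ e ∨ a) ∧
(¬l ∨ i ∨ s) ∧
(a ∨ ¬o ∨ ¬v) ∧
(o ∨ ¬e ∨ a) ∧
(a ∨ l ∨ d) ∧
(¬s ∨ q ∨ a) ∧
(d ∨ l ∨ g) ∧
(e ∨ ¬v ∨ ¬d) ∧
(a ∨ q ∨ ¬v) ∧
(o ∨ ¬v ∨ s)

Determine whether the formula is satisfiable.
Yes

Yes, the formula is satisfiable.

One satisfying assignment is: g=True, v=False, i=True, s=True, d=False, e=True, q=False, a=True, o=False, l=False

Verification: With this assignment, all 43 clauses evaluate to true.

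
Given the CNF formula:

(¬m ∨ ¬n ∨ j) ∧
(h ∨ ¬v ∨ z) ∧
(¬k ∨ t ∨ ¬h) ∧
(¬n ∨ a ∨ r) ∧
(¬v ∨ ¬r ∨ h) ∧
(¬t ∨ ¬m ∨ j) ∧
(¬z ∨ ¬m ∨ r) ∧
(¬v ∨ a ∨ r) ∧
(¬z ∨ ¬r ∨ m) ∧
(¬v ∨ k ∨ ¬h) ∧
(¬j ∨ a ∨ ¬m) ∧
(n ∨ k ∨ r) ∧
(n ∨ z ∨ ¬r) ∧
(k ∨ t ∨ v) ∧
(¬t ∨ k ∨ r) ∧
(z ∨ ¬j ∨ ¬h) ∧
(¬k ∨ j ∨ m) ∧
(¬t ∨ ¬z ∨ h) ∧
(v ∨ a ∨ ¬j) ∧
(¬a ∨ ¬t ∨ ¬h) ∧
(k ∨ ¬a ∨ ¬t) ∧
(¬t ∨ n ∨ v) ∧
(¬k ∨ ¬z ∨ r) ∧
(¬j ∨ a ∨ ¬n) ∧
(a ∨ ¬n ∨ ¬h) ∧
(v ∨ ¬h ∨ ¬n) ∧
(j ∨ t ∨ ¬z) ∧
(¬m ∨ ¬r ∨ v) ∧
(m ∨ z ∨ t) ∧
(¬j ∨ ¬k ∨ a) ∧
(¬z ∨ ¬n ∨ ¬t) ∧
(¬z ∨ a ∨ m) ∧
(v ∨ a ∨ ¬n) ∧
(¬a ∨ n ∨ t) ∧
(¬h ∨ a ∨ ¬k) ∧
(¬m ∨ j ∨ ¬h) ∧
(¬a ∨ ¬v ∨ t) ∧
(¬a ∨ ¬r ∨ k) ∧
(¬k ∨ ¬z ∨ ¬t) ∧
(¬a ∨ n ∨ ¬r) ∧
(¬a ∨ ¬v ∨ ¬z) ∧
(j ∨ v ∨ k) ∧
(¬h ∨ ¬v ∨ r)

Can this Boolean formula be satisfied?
Yes

Yes, the formula is satisfiable.

One satisfying assignment is: h=False, n=False, k=True, t=False, r=False, m=True, v=False, z=False, j=False, a=False

Verification: With this assignment, all 43 clauses evaluate to true.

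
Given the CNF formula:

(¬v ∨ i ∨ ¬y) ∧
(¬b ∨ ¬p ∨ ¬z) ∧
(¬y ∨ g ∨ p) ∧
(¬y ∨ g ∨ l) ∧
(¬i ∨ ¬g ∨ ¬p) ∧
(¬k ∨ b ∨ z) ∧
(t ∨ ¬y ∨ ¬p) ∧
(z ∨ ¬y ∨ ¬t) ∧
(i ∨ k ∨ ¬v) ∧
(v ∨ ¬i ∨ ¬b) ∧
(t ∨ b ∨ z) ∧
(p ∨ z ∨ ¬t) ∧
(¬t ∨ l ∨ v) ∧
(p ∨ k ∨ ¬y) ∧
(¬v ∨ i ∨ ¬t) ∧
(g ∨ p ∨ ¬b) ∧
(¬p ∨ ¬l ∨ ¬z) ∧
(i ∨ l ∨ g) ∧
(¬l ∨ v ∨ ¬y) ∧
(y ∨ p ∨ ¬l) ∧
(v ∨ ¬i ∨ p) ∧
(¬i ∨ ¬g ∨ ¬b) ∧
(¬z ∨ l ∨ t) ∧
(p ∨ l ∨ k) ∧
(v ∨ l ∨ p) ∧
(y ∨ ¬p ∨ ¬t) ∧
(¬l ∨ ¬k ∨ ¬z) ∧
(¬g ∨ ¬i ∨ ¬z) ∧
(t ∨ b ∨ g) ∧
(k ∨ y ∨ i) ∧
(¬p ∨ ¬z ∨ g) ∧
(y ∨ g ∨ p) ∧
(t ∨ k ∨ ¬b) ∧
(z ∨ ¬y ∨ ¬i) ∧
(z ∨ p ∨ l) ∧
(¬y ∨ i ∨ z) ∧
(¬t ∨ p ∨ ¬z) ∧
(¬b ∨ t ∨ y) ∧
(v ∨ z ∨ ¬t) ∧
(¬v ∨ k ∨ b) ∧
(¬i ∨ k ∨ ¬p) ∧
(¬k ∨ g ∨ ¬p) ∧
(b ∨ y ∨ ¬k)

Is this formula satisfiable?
No

No, the formula is not satisfiable.

No assignment of truth values to the variables can make all 43 clauses true simultaneously.

The formula is UNSAT (unsatisfiable).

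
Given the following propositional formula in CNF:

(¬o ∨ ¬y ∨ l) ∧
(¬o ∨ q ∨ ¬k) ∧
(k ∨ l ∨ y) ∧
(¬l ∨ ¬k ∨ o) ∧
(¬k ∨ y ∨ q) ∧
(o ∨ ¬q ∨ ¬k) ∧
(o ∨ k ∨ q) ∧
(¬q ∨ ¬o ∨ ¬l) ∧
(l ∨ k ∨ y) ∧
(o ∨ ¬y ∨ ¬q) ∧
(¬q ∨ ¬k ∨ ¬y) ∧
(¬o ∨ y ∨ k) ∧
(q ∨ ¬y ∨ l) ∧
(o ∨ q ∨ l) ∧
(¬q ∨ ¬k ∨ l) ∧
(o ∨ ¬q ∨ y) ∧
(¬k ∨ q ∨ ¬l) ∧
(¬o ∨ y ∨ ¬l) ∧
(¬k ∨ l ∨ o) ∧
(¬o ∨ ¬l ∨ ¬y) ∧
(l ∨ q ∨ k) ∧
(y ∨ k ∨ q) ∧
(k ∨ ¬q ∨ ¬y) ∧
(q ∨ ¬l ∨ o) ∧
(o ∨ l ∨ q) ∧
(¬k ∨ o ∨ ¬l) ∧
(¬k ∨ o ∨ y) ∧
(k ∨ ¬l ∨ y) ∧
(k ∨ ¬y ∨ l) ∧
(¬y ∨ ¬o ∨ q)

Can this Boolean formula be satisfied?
No

No, the formula is not satisfiable.

No assignment of truth values to the variables can make all 30 clauses true simultaneously.

The formula is UNSAT (unsatisfiable).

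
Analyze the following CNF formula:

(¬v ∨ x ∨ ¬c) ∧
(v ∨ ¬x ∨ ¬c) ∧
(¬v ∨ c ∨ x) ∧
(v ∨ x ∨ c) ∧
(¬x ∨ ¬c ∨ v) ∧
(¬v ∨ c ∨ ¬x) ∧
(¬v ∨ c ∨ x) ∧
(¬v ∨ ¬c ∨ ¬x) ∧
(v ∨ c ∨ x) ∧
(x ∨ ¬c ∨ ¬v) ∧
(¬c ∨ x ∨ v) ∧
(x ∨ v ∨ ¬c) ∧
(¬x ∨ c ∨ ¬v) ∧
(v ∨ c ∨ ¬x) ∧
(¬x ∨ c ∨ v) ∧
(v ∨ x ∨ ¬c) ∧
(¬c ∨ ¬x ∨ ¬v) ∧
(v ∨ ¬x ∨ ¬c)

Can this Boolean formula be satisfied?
No

No, the formula is not satisfiable.

No assignment of truth values to the variables can make all 18 clauses true simultaneously.

The formula is UNSAT (unsatisfiable).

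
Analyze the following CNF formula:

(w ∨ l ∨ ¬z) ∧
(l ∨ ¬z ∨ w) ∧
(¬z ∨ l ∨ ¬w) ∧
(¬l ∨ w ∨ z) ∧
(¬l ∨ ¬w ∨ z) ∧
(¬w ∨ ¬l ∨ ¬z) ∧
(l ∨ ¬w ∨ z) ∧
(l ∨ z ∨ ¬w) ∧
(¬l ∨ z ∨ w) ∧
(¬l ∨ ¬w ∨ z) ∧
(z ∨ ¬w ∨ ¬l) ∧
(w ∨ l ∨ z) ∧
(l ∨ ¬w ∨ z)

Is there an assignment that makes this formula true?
Yes

Yes, the formula is satisfiable.

One satisfying assignment is: z=True, w=False, l=True

Verification: With this assignment, all 13 clauses evaluate to true.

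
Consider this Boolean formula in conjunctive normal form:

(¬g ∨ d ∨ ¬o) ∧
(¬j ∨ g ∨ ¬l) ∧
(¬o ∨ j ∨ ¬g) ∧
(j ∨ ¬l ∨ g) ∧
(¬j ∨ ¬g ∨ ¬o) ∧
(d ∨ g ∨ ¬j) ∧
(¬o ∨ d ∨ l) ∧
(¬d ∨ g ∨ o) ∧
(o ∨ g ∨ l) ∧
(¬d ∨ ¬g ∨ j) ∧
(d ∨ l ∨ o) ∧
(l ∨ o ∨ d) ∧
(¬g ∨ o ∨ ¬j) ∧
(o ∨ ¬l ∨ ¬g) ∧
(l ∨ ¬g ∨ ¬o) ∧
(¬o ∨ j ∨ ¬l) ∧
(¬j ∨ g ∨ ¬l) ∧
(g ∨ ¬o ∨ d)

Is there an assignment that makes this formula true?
Yes

Yes, the formula is satisfiable.

One satisfying assignment is: l=False, d=True, g=False, o=True, j=True

Verification: With this assignment, all 18 clauses evaluate to true.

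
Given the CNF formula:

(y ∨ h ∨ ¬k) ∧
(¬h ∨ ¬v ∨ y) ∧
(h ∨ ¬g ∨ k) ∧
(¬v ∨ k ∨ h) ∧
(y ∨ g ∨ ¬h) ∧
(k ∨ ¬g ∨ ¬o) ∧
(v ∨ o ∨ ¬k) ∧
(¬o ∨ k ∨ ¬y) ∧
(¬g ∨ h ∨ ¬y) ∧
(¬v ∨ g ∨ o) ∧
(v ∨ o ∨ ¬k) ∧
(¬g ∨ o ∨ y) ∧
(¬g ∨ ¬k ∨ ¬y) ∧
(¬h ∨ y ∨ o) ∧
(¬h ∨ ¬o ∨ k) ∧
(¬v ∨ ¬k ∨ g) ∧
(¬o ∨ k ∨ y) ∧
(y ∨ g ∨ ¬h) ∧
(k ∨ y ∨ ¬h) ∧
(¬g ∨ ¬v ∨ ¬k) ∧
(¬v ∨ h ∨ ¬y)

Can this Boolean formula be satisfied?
Yes

Yes, the formula is satisfiable.

One satisfying assignment is: y=False, v=False, o=False, h=False, k=False, g=False

Verification: With this assignment, all 21 clauses evaluate to true.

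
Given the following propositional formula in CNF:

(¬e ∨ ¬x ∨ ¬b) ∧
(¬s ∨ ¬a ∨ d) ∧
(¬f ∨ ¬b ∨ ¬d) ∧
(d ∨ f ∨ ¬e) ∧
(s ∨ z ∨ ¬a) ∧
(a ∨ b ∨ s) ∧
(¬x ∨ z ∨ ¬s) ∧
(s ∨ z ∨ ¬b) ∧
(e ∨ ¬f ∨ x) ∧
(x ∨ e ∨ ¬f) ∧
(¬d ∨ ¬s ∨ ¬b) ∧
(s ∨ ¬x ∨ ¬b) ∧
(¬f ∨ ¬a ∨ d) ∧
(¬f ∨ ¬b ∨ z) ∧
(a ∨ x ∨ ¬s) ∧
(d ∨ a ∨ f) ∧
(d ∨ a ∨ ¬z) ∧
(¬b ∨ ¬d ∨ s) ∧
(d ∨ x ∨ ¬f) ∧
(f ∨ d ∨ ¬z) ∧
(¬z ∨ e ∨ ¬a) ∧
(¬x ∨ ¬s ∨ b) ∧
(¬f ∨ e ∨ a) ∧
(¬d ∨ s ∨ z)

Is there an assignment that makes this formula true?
Yes

Yes, the formula is satisfiable.

One satisfying assignment is: b=False, x=False, s=False, z=True, f=True, e=True, a=True, d=True

Verification: With this assignment, all 24 clauses evaluate to true.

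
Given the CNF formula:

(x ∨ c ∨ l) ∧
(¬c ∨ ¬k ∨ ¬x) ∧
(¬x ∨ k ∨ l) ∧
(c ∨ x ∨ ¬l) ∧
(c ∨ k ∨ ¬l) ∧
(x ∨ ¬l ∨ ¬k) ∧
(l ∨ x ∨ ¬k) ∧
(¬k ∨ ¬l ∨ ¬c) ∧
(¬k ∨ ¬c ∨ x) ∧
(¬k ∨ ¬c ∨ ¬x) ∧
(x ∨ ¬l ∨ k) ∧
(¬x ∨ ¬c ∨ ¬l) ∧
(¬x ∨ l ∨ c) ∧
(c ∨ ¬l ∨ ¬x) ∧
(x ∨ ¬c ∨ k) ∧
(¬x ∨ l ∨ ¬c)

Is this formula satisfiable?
No

No, the formula is not satisfiable.

No assignment of truth values to the variables can make all 16 clauses true simultaneously.

The formula is UNSAT (unsatisfiable).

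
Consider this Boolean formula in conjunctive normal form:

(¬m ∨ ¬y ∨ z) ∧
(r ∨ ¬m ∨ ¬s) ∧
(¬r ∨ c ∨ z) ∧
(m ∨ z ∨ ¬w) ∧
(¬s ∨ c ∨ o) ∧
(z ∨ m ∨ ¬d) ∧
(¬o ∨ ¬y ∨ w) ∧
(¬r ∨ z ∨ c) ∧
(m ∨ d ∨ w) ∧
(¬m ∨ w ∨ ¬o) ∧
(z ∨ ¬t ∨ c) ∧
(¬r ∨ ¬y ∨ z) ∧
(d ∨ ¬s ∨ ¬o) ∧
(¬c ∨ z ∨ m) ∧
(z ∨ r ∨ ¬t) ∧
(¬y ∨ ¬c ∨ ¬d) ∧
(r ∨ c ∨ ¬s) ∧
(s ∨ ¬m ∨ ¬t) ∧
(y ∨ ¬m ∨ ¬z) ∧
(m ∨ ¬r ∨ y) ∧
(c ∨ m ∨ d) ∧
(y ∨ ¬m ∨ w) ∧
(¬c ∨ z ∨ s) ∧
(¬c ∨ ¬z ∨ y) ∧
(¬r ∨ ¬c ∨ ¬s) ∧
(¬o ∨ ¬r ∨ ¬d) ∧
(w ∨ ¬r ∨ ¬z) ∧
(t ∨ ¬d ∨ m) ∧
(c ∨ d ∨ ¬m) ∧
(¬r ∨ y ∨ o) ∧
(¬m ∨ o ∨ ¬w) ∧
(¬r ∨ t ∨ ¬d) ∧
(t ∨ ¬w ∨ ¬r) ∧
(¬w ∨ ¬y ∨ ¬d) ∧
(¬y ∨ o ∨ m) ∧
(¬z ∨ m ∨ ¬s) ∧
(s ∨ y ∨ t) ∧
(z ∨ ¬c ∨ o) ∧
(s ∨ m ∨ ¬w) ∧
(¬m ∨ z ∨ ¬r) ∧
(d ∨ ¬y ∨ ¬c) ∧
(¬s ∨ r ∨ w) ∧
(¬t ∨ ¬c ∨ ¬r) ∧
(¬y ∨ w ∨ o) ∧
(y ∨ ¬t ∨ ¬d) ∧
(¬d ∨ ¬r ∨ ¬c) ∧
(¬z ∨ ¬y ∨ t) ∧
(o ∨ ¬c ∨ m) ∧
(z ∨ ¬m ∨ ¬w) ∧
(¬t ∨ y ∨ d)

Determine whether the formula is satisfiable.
No

No, the formula is not satisfiable.

No assignment of truth values to the variables can make all 50 clauses true simultaneously.

The formula is UNSAT (unsatisfiable).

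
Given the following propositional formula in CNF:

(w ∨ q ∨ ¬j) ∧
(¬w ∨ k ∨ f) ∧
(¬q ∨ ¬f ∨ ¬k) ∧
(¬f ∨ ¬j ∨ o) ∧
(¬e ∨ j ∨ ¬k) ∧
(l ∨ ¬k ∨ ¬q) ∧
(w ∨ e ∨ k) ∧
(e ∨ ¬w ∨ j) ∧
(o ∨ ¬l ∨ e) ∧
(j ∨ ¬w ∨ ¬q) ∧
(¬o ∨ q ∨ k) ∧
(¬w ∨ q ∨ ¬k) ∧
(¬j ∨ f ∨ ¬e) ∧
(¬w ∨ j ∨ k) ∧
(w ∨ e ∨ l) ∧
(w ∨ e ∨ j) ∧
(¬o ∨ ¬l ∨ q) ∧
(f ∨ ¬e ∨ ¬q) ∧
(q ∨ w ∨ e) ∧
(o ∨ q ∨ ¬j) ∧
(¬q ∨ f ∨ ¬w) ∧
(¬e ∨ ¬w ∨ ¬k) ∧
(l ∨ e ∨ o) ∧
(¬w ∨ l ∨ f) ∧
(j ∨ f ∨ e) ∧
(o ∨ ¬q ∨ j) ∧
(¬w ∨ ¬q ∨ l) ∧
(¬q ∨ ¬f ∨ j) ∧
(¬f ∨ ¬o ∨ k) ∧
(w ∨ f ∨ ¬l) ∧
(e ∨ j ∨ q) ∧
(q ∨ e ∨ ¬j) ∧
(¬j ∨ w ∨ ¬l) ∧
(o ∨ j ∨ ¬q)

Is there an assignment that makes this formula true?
Yes

Yes, the formula is satisfiable.

One satisfying assignment is: f=False, l=False, j=False, e=True, q=False, o=False, k=False, w=False

Verification: With this assignment, all 34 clauses evaluate to true.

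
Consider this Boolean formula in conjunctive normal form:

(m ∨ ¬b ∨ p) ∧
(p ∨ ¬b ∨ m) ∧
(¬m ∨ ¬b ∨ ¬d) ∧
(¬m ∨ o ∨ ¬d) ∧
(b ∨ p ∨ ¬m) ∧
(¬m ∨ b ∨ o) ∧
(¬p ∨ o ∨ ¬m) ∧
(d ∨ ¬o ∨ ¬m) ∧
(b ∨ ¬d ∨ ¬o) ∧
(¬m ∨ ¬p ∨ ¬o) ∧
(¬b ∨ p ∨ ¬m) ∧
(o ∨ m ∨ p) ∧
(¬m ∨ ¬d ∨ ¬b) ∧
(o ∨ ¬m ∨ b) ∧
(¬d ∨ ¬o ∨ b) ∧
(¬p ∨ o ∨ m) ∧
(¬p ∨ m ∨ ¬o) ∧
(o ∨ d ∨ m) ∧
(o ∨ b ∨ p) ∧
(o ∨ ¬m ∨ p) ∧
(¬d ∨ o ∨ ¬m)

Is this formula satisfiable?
Yes

Yes, the formula is satisfiable.

One satisfying assignment is: b=False, o=True, m=False, d=False, p=False

Verification: With this assignment, all 21 clauses evaluate to true.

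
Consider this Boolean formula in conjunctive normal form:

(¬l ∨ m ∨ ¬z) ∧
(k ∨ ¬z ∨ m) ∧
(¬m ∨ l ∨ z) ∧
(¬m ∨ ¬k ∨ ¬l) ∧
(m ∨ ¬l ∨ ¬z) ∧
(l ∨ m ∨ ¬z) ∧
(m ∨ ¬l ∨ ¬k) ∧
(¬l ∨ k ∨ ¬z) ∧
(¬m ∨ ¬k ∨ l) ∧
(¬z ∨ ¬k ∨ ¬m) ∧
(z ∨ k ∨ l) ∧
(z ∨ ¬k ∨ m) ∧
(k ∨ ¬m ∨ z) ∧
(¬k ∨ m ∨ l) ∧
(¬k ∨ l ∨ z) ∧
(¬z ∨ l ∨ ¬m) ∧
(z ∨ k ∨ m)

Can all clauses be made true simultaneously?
No

No, the formula is not satisfiable.

No assignment of truth values to the variables can make all 17 clauses true simultaneously.

The formula is UNSAT (unsatisfiable).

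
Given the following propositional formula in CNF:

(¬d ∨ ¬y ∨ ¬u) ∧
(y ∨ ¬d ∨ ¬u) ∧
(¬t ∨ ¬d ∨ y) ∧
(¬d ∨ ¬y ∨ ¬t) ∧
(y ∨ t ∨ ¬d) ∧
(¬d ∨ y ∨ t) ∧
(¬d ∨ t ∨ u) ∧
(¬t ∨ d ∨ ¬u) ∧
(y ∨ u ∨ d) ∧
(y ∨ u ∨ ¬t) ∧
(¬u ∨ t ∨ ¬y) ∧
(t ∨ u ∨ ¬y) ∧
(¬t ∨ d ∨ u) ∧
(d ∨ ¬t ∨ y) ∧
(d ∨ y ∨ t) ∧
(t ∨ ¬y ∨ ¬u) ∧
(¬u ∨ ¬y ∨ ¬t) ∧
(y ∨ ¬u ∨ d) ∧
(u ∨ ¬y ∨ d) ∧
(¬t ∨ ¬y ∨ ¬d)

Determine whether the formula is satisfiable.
No

No, the formula is not satisfiable.

No assignment of truth values to the variables can make all 20 clauses true simultaneously.

The formula is UNSAT (unsatisfiable).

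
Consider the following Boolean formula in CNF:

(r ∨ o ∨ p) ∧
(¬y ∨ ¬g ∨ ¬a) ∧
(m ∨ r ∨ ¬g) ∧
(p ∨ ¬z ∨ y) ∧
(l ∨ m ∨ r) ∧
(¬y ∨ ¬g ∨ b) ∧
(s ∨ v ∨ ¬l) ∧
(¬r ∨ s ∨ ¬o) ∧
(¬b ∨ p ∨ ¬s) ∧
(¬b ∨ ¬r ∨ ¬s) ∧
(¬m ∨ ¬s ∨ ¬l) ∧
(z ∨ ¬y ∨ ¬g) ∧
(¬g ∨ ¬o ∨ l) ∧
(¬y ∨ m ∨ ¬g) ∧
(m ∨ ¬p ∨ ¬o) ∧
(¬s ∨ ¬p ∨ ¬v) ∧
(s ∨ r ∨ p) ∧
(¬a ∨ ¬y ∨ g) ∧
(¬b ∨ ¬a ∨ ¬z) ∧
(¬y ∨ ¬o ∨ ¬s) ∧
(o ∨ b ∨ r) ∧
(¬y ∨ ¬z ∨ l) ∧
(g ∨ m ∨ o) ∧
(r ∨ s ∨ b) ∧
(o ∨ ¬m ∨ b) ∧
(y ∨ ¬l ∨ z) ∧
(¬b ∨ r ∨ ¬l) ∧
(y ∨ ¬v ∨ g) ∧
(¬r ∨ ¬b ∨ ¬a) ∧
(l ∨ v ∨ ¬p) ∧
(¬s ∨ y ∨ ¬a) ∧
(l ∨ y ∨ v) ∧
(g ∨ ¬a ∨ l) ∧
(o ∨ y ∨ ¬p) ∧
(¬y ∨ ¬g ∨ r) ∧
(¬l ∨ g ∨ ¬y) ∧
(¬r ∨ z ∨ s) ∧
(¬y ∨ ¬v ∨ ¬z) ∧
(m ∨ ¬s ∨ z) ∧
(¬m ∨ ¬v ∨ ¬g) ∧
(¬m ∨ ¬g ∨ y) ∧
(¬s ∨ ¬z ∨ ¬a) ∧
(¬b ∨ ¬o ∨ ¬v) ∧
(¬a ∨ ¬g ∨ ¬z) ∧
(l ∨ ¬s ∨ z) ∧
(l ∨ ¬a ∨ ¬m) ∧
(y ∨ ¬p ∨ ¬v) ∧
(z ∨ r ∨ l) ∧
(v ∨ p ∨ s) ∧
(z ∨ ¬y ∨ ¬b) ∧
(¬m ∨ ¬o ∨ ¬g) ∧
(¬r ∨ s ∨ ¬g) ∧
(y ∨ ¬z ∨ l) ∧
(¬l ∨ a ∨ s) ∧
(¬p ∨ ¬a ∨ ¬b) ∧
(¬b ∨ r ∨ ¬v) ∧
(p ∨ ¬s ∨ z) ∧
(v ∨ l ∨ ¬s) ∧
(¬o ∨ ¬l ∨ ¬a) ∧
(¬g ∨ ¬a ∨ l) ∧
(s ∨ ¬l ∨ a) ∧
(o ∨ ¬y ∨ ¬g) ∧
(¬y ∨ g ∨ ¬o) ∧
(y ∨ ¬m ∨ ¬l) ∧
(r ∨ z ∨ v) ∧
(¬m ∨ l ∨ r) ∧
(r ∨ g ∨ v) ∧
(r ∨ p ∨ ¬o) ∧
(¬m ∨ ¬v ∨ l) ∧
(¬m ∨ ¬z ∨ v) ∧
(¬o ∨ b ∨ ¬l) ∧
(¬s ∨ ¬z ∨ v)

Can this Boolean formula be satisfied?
No

No, the formula is not satisfiable.

No assignment of truth values to the variables can make all 72 clauses true simultaneously.

The formula is UNSAT (unsatisfiable).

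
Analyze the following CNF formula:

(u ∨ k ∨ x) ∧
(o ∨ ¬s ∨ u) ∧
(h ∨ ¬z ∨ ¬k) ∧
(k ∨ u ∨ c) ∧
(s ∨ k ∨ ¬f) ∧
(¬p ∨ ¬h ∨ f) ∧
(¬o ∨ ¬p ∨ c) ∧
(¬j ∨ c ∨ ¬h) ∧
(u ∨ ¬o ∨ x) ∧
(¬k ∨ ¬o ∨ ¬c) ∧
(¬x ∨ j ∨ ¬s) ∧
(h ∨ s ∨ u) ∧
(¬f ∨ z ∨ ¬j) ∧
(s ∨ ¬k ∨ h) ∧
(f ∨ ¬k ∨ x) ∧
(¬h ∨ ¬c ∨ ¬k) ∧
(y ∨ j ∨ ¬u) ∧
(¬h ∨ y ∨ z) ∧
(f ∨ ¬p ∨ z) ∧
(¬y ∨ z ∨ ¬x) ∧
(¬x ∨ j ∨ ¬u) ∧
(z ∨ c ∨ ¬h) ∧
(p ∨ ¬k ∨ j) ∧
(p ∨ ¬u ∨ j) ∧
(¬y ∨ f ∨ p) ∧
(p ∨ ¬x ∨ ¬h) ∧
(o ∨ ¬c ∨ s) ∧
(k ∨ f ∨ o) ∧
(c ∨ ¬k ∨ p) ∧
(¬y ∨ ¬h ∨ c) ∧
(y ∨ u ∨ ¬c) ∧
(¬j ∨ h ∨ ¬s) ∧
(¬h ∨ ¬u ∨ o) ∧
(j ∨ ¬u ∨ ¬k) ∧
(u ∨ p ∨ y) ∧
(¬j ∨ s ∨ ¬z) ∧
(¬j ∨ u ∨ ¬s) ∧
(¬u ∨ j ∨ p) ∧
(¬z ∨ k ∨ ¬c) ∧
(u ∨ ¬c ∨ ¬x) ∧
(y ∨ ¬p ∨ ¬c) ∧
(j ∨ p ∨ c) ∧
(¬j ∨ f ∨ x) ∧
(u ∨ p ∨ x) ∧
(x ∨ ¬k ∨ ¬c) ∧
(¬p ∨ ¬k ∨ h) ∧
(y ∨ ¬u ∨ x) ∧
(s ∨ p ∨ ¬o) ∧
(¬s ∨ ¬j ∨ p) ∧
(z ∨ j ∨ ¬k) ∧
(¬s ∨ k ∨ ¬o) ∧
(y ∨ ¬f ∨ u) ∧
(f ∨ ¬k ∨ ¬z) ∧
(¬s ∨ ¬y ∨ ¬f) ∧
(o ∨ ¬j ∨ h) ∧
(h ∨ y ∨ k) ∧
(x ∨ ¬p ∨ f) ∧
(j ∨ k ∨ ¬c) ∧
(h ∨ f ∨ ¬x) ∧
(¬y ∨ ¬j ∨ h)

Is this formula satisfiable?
No

No, the formula is not satisfiable.

No assignment of truth values to the variables can make all 60 clauses true simultaneously.

The formula is UNSAT (unsatisfiable).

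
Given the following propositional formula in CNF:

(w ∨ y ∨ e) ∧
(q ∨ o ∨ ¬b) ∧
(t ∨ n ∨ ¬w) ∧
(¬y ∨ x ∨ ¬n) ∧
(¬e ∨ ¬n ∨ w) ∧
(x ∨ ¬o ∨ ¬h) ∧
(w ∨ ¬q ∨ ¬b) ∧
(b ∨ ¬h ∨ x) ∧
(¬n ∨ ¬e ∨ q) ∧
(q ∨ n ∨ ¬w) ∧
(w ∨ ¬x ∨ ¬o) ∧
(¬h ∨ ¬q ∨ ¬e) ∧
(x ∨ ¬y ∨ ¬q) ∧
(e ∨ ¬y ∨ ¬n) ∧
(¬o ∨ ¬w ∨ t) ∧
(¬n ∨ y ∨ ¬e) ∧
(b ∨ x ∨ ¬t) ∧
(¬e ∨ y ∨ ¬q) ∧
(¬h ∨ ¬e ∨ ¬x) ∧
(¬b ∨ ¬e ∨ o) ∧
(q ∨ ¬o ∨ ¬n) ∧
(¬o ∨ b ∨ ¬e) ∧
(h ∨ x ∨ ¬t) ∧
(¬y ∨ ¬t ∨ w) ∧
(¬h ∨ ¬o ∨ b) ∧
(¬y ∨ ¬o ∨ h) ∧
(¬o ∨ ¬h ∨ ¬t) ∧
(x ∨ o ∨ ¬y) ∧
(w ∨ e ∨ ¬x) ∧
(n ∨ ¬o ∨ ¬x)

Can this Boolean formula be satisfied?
Yes

Yes, the formula is satisfiable.

One satisfying assignment is: w=False, q=False, x=False, h=False, b=False, t=False, y=False, n=False, o=False, e=True

Verification: With this assignment, all 30 clauses evaluate to true.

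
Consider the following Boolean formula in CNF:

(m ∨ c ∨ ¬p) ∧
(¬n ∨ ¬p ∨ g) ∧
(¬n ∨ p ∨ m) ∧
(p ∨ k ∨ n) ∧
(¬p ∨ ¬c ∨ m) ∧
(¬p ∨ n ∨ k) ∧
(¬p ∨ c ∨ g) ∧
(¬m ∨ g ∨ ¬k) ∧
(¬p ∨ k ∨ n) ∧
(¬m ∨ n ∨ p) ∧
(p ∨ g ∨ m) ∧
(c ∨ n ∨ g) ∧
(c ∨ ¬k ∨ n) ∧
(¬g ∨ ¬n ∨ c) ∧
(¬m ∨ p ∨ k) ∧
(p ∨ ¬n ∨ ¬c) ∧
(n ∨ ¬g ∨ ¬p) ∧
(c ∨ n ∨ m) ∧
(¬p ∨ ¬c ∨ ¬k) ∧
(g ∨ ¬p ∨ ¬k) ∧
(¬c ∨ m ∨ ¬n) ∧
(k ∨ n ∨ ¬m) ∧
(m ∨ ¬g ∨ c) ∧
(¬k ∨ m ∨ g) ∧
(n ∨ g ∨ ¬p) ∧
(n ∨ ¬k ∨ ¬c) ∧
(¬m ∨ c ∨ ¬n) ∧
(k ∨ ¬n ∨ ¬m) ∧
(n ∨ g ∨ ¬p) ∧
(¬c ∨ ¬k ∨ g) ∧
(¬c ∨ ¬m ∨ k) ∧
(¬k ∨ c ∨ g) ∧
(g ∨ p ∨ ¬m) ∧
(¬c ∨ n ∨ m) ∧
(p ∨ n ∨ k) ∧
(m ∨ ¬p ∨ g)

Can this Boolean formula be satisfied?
No

No, the formula is not satisfiable.

No assignment of truth values to the variables can make all 36 clauses true simultaneously.

The formula is UNSAT (unsatisfiable).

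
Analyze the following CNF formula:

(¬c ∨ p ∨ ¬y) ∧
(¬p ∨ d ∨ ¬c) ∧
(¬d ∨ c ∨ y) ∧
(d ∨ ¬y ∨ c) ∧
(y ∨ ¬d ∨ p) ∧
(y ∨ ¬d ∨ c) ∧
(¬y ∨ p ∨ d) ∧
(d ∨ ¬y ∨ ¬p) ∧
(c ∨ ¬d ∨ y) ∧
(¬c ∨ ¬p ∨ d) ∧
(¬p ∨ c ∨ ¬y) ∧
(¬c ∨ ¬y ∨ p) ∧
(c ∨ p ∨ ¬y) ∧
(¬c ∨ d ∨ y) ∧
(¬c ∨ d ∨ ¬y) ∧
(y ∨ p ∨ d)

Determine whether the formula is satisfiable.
Yes

Yes, the formula is satisfiable.

One satisfying assignment is: p=True, c=False, y=False, d=False

Verification: With this assignment, all 16 clauses evaluate to true.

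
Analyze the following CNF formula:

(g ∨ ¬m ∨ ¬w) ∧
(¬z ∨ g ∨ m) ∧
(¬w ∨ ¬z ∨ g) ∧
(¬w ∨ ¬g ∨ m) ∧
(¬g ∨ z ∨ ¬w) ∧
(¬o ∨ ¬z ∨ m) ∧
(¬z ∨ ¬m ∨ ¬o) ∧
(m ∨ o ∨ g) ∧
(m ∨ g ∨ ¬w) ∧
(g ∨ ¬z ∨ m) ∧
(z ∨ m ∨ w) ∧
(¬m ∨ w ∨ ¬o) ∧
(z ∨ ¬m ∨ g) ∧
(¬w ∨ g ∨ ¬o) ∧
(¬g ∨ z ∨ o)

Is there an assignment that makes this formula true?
Yes

Yes, the formula is satisfiable.

One satisfying assignment is: z=True, g=True, o=False, w=False, m=False

Verification: With this assignment, all 15 clauses evaluate to true.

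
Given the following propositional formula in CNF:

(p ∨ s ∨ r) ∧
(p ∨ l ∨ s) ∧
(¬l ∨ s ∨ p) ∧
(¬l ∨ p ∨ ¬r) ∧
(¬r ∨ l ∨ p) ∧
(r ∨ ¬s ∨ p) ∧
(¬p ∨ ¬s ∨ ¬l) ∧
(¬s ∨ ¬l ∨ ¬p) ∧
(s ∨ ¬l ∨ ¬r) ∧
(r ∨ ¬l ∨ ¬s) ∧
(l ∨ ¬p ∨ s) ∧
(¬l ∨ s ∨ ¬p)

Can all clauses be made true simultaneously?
Yes

Yes, the formula is satisfiable.

One satisfying assignment is: p=True, r=True, l=False, s=True

Verification: With this assignment, all 12 clauses evaluate to true.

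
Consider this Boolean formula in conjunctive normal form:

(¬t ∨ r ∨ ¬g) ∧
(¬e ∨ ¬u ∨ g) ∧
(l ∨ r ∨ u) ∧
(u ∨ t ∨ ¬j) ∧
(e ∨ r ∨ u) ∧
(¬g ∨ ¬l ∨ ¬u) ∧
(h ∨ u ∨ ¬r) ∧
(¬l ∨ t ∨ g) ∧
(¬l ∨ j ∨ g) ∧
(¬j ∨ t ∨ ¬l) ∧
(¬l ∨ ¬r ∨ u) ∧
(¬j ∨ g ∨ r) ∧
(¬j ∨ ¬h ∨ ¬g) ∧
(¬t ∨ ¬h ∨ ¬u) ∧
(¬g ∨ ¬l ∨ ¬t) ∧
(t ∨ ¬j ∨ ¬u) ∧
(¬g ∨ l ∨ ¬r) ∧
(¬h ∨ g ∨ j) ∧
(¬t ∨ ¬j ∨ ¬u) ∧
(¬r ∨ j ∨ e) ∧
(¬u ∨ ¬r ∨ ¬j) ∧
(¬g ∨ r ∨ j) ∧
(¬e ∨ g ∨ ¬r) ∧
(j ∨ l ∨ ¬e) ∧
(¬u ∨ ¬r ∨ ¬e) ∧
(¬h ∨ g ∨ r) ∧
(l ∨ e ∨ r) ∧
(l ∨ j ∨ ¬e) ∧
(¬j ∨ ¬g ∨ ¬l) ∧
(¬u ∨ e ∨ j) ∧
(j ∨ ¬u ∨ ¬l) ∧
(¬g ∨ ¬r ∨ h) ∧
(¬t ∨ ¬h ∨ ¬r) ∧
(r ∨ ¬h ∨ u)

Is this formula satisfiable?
No

No, the formula is not satisfiable.

No assignment of truth values to the variables can make all 34 clauses true simultaneously.

The formula is UNSAT (unsatisfiable).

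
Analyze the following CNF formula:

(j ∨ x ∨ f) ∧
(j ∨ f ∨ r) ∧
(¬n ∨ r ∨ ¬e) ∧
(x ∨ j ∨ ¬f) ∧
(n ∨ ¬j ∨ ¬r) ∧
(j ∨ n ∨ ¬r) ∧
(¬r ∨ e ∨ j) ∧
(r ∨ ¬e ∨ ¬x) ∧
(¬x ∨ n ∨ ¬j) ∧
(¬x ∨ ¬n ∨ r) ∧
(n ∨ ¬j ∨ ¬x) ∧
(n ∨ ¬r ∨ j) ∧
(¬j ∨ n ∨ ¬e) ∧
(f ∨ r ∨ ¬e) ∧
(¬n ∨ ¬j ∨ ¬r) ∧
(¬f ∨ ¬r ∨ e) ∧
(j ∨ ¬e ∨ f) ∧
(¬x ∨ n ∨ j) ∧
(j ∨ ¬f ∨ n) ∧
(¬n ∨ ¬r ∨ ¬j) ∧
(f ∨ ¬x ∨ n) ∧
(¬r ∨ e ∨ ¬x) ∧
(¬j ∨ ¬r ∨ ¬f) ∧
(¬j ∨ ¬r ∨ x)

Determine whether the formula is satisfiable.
Yes

Yes, the formula is satisfiable.

One satisfying assignment is: n=False, j=True, f=False, r=False, x=False, e=False

Verification: With this assignment, all 24 clauses evaluate to true.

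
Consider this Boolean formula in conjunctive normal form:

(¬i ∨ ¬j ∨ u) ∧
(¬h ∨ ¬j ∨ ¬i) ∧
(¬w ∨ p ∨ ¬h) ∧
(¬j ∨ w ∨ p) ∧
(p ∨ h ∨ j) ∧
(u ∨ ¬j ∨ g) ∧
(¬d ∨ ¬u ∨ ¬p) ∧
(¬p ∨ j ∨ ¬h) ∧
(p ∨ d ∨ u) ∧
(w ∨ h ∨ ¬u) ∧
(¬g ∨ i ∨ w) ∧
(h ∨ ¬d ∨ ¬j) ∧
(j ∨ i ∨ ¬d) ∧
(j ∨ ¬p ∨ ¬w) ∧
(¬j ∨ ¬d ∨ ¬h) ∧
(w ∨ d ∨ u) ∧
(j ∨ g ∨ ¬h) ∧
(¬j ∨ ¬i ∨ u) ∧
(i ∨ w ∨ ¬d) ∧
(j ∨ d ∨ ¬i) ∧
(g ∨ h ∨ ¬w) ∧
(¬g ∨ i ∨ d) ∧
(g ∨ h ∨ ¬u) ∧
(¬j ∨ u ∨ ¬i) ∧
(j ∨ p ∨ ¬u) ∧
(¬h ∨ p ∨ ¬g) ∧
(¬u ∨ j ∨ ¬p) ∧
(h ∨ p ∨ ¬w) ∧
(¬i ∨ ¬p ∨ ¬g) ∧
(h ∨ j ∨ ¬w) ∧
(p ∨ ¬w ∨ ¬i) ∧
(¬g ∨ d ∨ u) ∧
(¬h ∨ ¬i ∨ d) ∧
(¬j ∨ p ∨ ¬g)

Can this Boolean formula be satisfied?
Yes

Yes, the formula is satisfiable.

One satisfying assignment is: h=True, p=True, u=True, w=False, d=False, j=True, g=False, i=False

Verification: With this assignment, all 34 clauses evaluate to true.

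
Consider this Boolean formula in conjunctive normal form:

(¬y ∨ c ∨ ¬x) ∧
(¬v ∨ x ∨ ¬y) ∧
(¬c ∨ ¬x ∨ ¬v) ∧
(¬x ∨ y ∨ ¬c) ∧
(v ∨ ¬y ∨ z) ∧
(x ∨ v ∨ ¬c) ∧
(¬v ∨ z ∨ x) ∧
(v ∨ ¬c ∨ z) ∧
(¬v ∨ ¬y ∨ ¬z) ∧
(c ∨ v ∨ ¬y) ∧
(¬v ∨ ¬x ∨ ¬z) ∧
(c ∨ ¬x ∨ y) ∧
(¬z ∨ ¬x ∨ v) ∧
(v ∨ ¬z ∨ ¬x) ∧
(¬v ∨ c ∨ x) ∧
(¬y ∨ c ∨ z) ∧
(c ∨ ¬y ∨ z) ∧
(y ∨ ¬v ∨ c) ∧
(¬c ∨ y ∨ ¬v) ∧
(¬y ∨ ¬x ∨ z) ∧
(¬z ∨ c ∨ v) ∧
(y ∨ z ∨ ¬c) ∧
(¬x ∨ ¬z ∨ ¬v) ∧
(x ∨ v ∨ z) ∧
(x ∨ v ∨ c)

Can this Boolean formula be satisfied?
No

No, the formula is not satisfiable.

No assignment of truth values to the variables can make all 25 clauses true simultaneously.

The formula is UNSAT (unsatisfiable).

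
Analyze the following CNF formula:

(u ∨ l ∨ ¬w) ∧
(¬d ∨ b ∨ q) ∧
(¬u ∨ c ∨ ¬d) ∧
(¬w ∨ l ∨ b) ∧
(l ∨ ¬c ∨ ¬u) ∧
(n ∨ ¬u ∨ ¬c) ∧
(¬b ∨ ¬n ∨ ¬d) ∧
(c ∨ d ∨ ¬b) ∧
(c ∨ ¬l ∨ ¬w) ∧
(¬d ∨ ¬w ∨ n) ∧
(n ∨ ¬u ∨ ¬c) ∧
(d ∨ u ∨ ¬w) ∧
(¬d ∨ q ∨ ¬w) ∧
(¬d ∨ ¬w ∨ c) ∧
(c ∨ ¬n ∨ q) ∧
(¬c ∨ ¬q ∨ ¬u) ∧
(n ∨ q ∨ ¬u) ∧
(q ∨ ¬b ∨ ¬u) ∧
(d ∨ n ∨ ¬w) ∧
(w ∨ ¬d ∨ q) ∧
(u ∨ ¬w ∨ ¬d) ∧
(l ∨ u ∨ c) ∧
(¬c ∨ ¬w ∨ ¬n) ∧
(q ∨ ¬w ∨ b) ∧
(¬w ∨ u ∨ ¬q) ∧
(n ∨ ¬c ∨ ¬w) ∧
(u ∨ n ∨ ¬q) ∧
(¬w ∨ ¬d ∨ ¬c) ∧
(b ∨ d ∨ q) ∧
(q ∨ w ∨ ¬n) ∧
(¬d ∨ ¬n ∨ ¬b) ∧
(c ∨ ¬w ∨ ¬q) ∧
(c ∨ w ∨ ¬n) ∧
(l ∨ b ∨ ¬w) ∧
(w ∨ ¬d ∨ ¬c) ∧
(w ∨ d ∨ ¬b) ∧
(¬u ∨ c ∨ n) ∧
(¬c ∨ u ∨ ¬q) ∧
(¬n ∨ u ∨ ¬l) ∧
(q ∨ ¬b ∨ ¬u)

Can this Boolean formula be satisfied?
No

No, the formula is not satisfiable.

No assignment of truth values to the variables can make all 40 clauses true simultaneously.

The formula is UNSAT (unsatisfiable).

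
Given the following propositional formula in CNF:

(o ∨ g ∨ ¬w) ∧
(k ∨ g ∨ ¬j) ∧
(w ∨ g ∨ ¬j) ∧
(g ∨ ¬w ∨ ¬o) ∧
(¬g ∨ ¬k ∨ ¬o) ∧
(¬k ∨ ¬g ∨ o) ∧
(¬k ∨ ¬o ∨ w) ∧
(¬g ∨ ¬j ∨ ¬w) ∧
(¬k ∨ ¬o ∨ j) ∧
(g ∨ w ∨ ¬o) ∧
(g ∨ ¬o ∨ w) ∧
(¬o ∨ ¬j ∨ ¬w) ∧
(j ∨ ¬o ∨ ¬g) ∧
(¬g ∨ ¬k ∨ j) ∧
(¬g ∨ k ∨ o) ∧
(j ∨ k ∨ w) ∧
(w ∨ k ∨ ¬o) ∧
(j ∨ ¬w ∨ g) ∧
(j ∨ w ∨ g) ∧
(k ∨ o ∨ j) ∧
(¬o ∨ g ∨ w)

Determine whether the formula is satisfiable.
No

No, the formula is not satisfiable.

No assignment of truth values to the variables can make all 21 clauses true simultaneously.

The formula is UNSAT (unsatisfiable).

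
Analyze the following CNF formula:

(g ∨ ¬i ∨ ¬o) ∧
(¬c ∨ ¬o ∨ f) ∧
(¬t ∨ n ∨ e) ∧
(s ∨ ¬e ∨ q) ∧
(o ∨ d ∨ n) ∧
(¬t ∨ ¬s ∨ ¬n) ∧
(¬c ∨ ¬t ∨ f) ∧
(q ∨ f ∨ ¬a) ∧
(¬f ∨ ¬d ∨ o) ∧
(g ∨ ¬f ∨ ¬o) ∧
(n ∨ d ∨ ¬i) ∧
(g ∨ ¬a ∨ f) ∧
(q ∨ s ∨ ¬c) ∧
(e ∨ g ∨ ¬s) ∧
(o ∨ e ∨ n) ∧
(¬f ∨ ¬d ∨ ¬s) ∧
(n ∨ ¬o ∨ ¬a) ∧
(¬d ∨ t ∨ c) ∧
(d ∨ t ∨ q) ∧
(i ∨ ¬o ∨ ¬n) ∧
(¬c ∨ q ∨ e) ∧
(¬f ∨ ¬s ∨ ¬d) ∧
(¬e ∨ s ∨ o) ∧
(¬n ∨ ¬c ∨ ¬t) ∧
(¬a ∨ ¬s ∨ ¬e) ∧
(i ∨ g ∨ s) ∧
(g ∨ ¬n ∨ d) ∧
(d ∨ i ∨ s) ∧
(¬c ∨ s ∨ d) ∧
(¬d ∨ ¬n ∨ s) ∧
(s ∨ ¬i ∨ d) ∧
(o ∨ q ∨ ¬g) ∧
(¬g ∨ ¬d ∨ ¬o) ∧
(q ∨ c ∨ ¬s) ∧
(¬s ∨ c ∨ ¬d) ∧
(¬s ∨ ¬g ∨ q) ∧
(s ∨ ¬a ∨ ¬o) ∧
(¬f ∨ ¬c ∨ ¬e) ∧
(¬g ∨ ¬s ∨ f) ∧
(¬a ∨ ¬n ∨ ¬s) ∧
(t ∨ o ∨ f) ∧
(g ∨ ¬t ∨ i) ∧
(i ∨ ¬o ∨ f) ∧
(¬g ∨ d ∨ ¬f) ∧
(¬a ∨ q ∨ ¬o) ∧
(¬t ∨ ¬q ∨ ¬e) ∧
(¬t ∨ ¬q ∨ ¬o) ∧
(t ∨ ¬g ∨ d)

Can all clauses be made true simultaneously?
No

No, the formula is not satisfiable.

No assignment of truth values to the variables can make all 48 clauses true simultaneously.

The formula is UNSAT (unsatisfiable).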